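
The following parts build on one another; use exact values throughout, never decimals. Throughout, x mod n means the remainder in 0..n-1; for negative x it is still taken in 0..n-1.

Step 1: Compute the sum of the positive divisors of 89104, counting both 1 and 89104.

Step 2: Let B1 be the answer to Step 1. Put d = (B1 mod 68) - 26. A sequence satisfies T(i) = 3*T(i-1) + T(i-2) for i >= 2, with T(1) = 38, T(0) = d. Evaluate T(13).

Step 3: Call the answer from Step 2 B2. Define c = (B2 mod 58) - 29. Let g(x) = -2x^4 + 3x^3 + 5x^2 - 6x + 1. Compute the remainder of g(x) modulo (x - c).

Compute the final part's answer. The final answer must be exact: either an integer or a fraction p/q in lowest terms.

-731399

Step 1: 89104 = 2^4 * 5569; sigma = (1 + 2 + 4 + 8 + 16) * (1 + 5569) = 31 * 5570 = 172670; answer 172670
Step 2: B1 = 172670; d = -8; T(2) = 3*(38) + 1*(-8) = 106; iterating: T(2)=106, T(3)=356, T(4)=1174, T(5)=3878, T(6)=12808, T(7)=42302, T(8)=139714, T(9)=461444, T(10)=1524046, T(11)=5033582, T(12)=16624792, T(13)=54907958; answer 54907958
Step 3: B2 = 54907958; c = 25; remainder = value at the root: -2*(25)^4 + 3*(25)^3 + 5*(25)^2 - 6*(25)^1 + 1 = (-781250) + (46875) + (3125) + (-150) + (1) = -731399; answer -731399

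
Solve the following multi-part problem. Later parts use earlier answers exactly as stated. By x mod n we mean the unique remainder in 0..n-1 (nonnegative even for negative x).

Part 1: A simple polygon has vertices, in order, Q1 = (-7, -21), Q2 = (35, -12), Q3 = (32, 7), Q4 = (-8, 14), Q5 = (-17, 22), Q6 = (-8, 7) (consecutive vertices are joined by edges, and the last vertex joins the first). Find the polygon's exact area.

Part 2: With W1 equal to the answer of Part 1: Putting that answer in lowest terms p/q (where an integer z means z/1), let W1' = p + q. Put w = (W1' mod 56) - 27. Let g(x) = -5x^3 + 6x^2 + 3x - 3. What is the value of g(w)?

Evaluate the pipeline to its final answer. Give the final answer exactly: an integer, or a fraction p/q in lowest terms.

55

Part 1: cross terms: (-7*-12 - 35*-21)=819, (35*7 - 32*-12)=629, (32*14 - -8*7)=504, (-8*22 - -17*14)=62, (-17*7 - -8*22)=57, (-8*-21 - -7*7)=217; twice the area = |2288| = 2288; area = 1144; answer 1144
Part 2: W1 = 1144; threaded value p + q = 1145; w = -2; -5*(-2)^3 + 6*(-2)^2 + 3*(-2)^1 - 3 = (40) + (24) + (-6) + (-3) = 55; answer 55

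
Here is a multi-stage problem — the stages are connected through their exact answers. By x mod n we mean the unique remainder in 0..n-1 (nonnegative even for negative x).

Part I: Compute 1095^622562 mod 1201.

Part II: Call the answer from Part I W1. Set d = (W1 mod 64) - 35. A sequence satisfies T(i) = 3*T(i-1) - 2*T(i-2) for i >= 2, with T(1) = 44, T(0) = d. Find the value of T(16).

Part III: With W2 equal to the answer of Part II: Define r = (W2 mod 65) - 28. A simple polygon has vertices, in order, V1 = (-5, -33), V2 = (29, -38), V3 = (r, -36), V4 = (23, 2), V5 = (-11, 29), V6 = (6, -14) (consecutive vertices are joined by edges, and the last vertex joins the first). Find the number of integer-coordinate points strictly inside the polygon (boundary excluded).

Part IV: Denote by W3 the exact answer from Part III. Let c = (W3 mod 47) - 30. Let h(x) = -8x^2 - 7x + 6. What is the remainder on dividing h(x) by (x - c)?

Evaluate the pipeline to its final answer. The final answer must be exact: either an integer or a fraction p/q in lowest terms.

Part I: squarings mod 1201: 1095^1=1095, 1095^2=427, 1095^4=978, 1095^8=488, 1095^16=346, 1095^32=817, 1095^64=934, 1095^128=430, 1095^256=1147, 1095^512=514, 1095^1024=1177, 1095^2048=576, 1095^4096=300, 1095^8192=1126, 1095^16384=821, 1095^32768=280, 1095^65536=335, 1095^131072=532, 1095^262144=789, 1095^524288=403; 1095^622562 = 1095^2 * 1095^32 * 1095^64 * 1095^128 * 1095^256 * 1095^512 * 1095^1024 * 1095^2048 * 1095^4096 * 1095^8192 * 1095^16384 * 1095^65536 * 1095^524288 = 956 (mod 1201); answer 956
Part II: W1 = 956; d = 25; T(2) = 3*(44) - 2*(25) = 82; iterating: T(2)=82, T(3)=158, T(4)=310, T(5)=614, T(6)=1222, T(7)=2438, T(8)=4870, T(9)=9734, T(10)=19462, T(11)=38918, T(12)=77830, T(13)=155654, T(14)=311302, T(15)=622598, T(16)=1245190; answer 1245190
Part III: W2 = 1245190; r = 22; cross terms: (-5*-38 - 29*-33)=1147, (29*-36 - 22*-38)=-208, (22*2 - 23*-36)=872, (23*29 - -11*2)=689, (-11*-14 - 6*29)=-20, (6*-33 - -5*-14)=-268; twice the area = |2212| = 2212; area = 1106; boundary points = 1 + 1 + 1 + 1 + 1 + 1 = 6; strictly interior points = area - boundary/2 + 1 = 1104; answer 1104
Part IV: W3 = 1104; c = -7; remainder = value at the root: -8*(-7)^2 - 7*(-7)^1 + 6 = (-392) + (49) + (6) = -337; answer -337

-337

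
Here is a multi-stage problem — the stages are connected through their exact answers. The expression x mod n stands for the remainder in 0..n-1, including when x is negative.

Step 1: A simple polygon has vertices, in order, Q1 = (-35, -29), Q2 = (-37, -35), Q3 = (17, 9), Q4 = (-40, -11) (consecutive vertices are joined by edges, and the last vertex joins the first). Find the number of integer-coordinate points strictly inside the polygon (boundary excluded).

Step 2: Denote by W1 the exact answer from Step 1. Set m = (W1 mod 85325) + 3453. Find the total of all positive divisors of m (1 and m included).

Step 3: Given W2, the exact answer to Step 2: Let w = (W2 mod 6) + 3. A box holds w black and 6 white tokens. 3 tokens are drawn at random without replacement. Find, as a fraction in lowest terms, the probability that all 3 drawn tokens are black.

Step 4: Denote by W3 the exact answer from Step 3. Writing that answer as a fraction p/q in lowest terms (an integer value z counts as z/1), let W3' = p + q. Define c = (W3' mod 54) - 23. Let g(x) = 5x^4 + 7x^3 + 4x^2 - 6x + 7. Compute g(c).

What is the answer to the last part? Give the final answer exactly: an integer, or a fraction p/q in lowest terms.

116287

Step 1: cross terms: (-35*-35 - -37*-29)=152, (-37*9 - 17*-35)=262, (17*-11 - -40*9)=173, (-40*-29 - -35*-11)=775; twice the area = |1362| = 1362; area = 681; boundary points = 2 + 2 + 1 + 1 = 6; strictly interior points = area - boundary/2 + 1 = 679; answer 679
Step 2: W1 = 679; m = 4132; 4132 = 2^2 * 1033; sigma = (1 + 2 + 4) * (1 + 1033) = 7 * 1034 = 7238; answer 7238
Step 3: W2 = 7238; w = 5; total draws C(11,3) = 165; favorable C(5,3) = 10; P = 2/33; answer 2/33
Step 4: W3 = 2/33; threaded value p + q = 35; c = 12; 5*(12)^4 + 7*(12)^3 + 4*(12)^2 - 6*(12)^1 + 7 = (103680) + (12096) + (576) + (-72) + (7) = 116287; answer 116287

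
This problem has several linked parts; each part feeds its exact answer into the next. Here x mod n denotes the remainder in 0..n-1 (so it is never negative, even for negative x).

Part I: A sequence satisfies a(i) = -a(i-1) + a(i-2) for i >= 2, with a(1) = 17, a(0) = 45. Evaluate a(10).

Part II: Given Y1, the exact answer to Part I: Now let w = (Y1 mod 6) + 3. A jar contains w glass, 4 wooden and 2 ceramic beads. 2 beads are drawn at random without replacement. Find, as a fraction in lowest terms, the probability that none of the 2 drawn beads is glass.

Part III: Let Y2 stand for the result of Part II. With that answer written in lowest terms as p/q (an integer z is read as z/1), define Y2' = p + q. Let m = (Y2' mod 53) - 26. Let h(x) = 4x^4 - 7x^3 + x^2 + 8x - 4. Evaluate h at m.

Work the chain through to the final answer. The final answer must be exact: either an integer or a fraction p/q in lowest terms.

Part I: a(2) = -1*(17) + 1*(45) = 28; iterating: a(2)=28, a(3)=-11, a(4)=39, a(5)=-50, a(6)=89, a(7)=-139, a(8)=228, a(9)=-367, a(10)=595; answer 595
Part II: Y1 = 595; w = 4; total draws C(10,2) = 45; favorable C(6,2) = 15; P = 1/3; answer 1/3
Part III: Y2 = 1/3; threaded value p + q = 4; m = -22; 4*(-22)^4 - 7*(-22)^3 + 1*(-22)^2 + 8*(-22)^1 - 4 = (937024) + (74536) + (484) + (-176) + (-4) = 1011864; answer 1011864

1011864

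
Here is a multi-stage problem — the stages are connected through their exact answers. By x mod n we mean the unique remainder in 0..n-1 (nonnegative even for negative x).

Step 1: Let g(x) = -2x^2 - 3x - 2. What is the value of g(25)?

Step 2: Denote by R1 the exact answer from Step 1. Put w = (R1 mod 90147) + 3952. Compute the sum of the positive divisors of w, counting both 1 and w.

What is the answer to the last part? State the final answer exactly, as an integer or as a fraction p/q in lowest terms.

240800

Step 1: -2*(25)^2 - 3*(25)^1 - 2 = (-1250) + (-75) + (-2) = -1327; answer -1327
Step 2: R1 = -1327; w = 92772; 92772 = 2^2 * 3^3 * 859; sigma = (1 + 2 + 4) * (1 + 3 + 9 + 27) * (1 + 859) = 7 * 40 * 860 = 240800; answer 240800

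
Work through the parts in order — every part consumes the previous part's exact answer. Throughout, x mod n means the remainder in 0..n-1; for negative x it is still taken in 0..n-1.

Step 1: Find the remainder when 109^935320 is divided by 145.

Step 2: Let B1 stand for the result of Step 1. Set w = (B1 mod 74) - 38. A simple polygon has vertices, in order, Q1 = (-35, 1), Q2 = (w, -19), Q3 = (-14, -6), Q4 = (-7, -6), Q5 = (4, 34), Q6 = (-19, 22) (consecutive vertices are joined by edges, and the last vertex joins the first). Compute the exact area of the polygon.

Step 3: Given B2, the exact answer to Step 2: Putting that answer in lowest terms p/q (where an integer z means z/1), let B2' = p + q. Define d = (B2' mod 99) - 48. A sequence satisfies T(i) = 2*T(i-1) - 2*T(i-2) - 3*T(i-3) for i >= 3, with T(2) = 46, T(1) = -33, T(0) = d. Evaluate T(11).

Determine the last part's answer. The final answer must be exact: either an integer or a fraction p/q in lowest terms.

Step 1: squarings mod 145: 109^1=109, 109^2=136, 109^4=81, 109^8=36, 109^16=136, 109^32=81, 109^64=36, 109^128=136, 109^256=81, 109^512=36, 109^1024=136, 109^2048=81, 109^4096=36, 109^8192=136, 109^16384=81, 109^32768=36, 109^65536=136, 109^131072=81, 109^262144=36, 109^524288=136; 109^935320 = 109^8 * 109^16 * 109^128 * 109^256 * 109^1024 * 109^16384 * 109^131072 * 109^262144 * 109^524288 = 36 (mod 145); answer 36
Step 2: B1 = 36; w = -2; cross terms: (-35*-19 - -2*1)=667, (-2*-6 - -14*-19)=-254, (-14*-6 - -7*-6)=42, (-7*34 - 4*-6)=-214, (4*22 - -19*34)=734, (-19*1 - -35*22)=751; twice the area = |1726| = 1726; area = 863; answer 863
Step 3: B2 = 863; threaded value p + q = 864; d = 24; T(3) = 2*(46) - 2*(-33) - 3*(24) = 86; iterating: T(3)=86, T(4)=179, T(5)=48, T(6)=-520, T(7)=-1673, T(8)=-2450, T(9)=6, T(10)=9931, T(11)=27200; answer 27200

27200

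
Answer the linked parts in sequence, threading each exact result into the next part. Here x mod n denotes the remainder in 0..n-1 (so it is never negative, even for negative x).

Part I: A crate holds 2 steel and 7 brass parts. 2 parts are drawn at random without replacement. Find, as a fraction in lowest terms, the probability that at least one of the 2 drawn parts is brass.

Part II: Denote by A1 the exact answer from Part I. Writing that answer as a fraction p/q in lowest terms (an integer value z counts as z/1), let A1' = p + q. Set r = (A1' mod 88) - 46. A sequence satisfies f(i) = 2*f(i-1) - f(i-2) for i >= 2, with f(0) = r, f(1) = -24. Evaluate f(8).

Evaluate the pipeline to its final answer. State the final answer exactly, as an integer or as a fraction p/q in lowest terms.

-367

Part I: total draws C(9,2) = 36; complement C(2,2) = 1; favorable 36 - 1 = 35; P = 35/36; answer 35/36
Part II: A1 = 35/36; threaded value p + q = 71; r = 25; f(2) = 2*(-24) - 1*(25) = -73; iterating: f(2)=-73, f(3)=-122, f(4)=-171, f(5)=-220, f(6)=-269, f(7)=-318, f(8)=-367; answer -367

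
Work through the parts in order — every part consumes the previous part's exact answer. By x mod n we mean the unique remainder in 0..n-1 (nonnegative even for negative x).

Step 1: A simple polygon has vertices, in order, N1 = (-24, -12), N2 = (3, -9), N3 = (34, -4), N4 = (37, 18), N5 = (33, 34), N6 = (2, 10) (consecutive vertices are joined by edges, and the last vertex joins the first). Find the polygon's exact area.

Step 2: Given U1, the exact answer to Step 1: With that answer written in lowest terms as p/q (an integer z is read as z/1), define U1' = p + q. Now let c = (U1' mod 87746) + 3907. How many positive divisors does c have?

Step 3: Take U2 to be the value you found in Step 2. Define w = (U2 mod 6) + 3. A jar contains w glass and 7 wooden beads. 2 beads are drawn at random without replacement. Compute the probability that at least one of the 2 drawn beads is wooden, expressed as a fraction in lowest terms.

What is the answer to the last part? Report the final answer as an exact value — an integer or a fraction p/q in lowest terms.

Step 1: cross terms: (-24*-9 - 3*-12)=252, (3*-4 - 34*-9)=294, (34*18 - 37*-4)=760, (37*34 - 33*18)=664, (33*10 - 2*34)=262, (2*-12 - -24*10)=216; twice the area = |2448| = 2448; area = 1224; answer 1224
Step 2: U1 = 1224; threaded value p + q = 1225; c = 5132; 5132 = 2^2 * 1283; number of divisors = (2+1) * (1+1) = 6; answer 6
Step 3: U2 = 6; w = 3; total draws C(10,2) = 45; complement C(3,2) = 3; favorable 45 - 3 = 42; P = 14/15; answer 14/15

14/15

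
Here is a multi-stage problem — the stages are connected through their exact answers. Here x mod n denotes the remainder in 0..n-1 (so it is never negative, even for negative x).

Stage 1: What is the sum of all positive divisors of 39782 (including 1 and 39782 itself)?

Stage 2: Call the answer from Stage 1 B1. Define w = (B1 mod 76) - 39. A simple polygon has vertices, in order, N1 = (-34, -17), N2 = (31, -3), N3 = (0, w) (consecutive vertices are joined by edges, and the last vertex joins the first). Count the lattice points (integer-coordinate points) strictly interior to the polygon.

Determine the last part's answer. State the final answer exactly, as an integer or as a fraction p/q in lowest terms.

432

Stage 1: 39782 = 2 * 19891; sigma = (1 + 2) * (1 + 19891) = 3 * 19892 = 59676; answer 59676
Stage 2: B1 = 59676; w = -23; cross terms: (-34*-3 - 31*-17)=629, (31*-23 - 0*-3)=-713, (0*-17 - -34*-23)=-782; twice the area = |-866| = 866; area = 433; boundary points = 1 + 1 + 2 = 4; strictly interior points = area - boundary/2 + 1 = 432; answer 432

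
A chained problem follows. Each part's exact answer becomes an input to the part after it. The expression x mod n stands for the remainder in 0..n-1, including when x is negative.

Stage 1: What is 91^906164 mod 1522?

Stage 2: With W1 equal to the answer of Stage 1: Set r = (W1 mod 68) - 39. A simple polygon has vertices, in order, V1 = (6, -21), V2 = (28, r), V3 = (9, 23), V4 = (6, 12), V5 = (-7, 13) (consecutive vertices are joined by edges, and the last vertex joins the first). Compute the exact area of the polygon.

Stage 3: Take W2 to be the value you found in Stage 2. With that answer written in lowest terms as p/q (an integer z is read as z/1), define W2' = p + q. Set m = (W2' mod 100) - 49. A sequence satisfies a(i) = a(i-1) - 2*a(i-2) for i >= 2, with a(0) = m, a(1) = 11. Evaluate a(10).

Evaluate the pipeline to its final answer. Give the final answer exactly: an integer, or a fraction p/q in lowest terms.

-1753

Stage 1: squarings mod 1522: 91^1=91, 91^2=671, 91^4=1251, 91^8=385, 91^16=591, 91^32=743, 91^64=1085, 91^128=719, 91^256=1003, 91^512=1489, 91^1024=1089, 91^2048=283, 91^4096=945, 91^8192=1133, 91^16384=643, 91^32768=987, 91^65536=89, 91^131072=311, 91^262144=835, 91^524288=149; 91^906164 = 91^4 * 91^16 * 91^32 * 91^128 * 91^256 * 91^512 * 91^4096 * 91^16384 * 91^32768 * 91^65536 * 91^262144 * 91^524288 = 153 (mod 1522); answer 153
Stage 2: W1 = 153; r = -22; cross terms: (6*-22 - 28*-21)=456, (28*23 - 9*-22)=842, (9*12 - 6*23)=-30, (6*13 - -7*12)=162, (-7*-21 - 6*13)=69; twice the area = |1499| = 1499; area = 1499/2; answer 1499/2
Stage 3: W2 = 1499/2; threaded value p + q = 1501; m = -48; a(2) = 1*(11) - 2*(-48) = 107; iterating: a(2)=107, a(3)=85, a(4)=-129, a(5)=-299, a(6)=-41, a(7)=557, a(8)=639, a(9)=-475, a(10)=-1753; answer -1753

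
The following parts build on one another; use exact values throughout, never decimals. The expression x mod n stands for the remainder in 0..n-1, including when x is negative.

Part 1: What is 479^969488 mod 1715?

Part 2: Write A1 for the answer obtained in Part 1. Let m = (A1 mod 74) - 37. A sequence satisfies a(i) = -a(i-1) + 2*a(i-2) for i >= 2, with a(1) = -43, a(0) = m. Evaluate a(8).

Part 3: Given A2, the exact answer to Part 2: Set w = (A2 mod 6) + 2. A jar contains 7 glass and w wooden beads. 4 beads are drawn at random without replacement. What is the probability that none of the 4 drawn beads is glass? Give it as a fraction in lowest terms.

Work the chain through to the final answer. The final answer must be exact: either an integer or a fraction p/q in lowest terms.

1/99

Part 1: squarings mod 1715: 479^1=479, 479^2=1346, 479^4=676, 479^8=786, 479^16=396, 479^32=751, 479^64=1481, 479^128=1591, 479^256=1656, 479^512=51, 479^1024=886, 479^2048=1241, 479^4096=11, 479^8192=121, 479^16384=921, 479^32768=1031, 479^65536=1376, 479^131072=16, 479^262144=256, 479^524288=366; 479^969488 = 479^16 * 479^256 * 479^512 * 479^2048 * 479^16384 * 479^32768 * 479^131072 * 479^262144 * 479^524288 = 1101 (mod 1715); answer 1101
Part 2: A1 = 1101; m = 28; a(2) = -1*(-43) + 2*(28) = 99; iterating: a(2)=99, a(3)=-185, a(4)=383, a(5)=-753, a(6)=1519, a(7)=-3025, a(8)=6063; answer 6063
Part 3: A2 = 6063; w = 5; total draws C(12,4) = 495; favorable C(5,4) = 5; P = 1/99; answer 1/99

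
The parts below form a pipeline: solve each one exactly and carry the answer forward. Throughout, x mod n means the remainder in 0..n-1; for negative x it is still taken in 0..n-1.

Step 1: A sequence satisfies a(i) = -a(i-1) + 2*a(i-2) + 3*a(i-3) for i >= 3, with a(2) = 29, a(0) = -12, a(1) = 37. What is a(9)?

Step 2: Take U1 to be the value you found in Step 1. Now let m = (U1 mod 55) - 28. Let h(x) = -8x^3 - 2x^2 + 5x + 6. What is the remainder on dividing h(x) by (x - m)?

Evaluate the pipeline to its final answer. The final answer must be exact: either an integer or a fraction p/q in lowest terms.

Step 1: a(3) = -1*(29) + 2*(37) + 3*(-12) = 9; iterating: a(3)=9, a(4)=160, a(5)=-55, a(6)=402, a(7)=-32, a(8)=671, a(9)=471; answer 471
Step 2: U1 = 471; m = 3; remainder = value at the root: -8*(3)^3 - 2*(3)^2 + 5*(3)^1 + 6 = (-216) + (-18) + (15) + (6) = -213; answer -213

-213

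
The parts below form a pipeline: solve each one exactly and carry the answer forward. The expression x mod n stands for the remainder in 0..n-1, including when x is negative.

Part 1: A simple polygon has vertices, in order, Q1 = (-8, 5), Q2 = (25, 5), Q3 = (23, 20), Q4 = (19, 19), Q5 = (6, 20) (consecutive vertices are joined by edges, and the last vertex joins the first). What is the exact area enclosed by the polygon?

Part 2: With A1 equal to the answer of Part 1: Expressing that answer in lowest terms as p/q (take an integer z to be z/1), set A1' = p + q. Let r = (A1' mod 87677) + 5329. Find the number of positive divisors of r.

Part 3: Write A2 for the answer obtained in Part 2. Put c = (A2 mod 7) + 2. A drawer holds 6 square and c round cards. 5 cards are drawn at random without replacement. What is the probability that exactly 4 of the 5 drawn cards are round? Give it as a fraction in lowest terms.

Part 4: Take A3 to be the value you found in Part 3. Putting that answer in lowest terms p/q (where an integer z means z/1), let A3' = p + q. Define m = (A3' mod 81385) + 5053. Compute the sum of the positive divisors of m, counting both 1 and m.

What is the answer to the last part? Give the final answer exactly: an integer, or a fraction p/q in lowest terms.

6720

Part 1: cross terms: (-8*5 - 25*5)=-165, (25*20 - 23*5)=385, (23*19 - 19*20)=57, (19*20 - 6*19)=266, (6*5 - -8*20)=190; twice the area = |733| = 733; area = 733/2; answer 733/2
Part 2: A1 = 733/2; threaded value p + q = 735; r = 6064; 6064 = 2^4 * 379; number of divisors = (4+1) * (1+1) = 10; answer 10
Part 3: A2 = 10; c = 5; total draws C(11,5) = 462; favorable C(5,4)*C(6,1) = 30; P = 5/77; answer 5/77
Part 4: A3 = 5/77; threaded value p + q = 82; m = 5135; 5135 = 5 * 13 * 79; sigma = (1 + 5) * (1 + 13) * (1 + 79) = 6 * 14 * 80 = 6720; answer 6720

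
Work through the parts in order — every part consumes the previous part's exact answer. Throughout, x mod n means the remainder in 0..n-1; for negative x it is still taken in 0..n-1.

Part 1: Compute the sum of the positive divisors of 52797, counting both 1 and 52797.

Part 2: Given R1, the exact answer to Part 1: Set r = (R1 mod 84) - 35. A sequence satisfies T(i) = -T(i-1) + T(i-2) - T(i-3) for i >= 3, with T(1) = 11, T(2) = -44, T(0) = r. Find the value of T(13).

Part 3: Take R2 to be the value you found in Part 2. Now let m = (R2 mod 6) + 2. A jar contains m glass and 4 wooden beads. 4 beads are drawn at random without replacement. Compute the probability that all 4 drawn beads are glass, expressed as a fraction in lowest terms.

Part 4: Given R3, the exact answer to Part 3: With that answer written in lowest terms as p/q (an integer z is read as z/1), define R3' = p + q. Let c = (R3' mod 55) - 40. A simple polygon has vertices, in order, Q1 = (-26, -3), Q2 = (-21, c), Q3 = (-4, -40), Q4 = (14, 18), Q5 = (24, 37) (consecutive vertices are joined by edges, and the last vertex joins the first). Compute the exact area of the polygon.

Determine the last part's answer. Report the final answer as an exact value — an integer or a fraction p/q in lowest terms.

2659/2

Part 1: 52797 = 3 * 17599; sigma = (1 + 3) * (1 + 17599) = 4 * 17600 = 70400; answer 70400
Part 2: R1 = 70400; r = -27; T(3) = -1*(-44) + 1*(11) - 1*(-27) = 82; iterating: T(3)=82, T(4)=-137, T(5)=263, T(6)=-482, T(7)=882, T(8)=-1627, T(9)=2991, T(10)=-5500, T(11)=10118, T(12)=-18609, T(13)=34227; answer 34227
Part 3: R2 = 34227; m = 5; total draws C(9,4) = 126; favorable C(5,4) = 5; P = 5/126; answer 5/126
Part 4: R3 = 5/126; threaded value p + q = 131; c = -19; cross terms: (-26*-19 - -21*-3)=431, (-21*-40 - -4*-19)=764, (-4*18 - 14*-40)=488, (14*37 - 24*18)=86, (24*-3 - -26*37)=890; twice the area = |2659| = 2659; area = 2659/2; answer 2659/2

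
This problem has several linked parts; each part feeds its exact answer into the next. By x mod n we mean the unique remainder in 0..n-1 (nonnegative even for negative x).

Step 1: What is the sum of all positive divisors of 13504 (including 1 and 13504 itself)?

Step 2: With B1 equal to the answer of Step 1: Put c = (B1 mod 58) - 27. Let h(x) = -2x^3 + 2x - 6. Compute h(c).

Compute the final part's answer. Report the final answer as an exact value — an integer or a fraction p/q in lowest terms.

Step 1: 13504 = 2^6 * 211; sigma = (1 + 2 + 4 + 8 + 16 + 32 + 64) * (1 + 211) = 127 * 212 = 26924; answer 26924
Step 2: B1 = 26924; c = -15; -2*(-15)^3 + 2*(-15)^1 - 6 = (6750) + (-30) + (-6) = 6714; answer 6714

6714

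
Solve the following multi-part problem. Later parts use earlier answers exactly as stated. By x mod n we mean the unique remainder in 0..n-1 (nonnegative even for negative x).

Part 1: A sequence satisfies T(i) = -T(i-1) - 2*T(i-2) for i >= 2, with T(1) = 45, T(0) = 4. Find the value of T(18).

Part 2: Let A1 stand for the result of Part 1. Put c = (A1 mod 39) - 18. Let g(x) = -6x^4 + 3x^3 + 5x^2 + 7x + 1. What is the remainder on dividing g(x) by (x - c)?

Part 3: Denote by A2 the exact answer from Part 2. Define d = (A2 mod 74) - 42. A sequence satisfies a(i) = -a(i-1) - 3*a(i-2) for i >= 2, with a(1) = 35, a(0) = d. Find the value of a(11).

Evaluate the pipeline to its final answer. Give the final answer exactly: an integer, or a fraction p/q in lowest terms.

8297

Part 1: T(2) = -1*(45) - 2*(4) = -53; iterating: T(2)=-53, T(3)=-37, T(4)=143, T(5)=-69, T(6)=-217, T(7)=355, T(8)=79, T(9)=-789, T(10)=631, T(11)=947, T(12)=-2209, T(13)=315, T(14)=4103, T(15)=-4733, T(16)=-3473, T(17)=12939, T(18)=-5993; answer -5993
Part 2: A1 = -5993; c = -5; remainder = value at the root: -6*(-5)^4 + 3*(-5)^3 + 5*(-5)^2 + 7*(-5)^1 + 1 = (-3750) + (-375) + (125) + (-35) + (1) = -4034; answer -4034
Part 3: A2 = -4034; d = -6; a(2) = -1*(35) - 3*(-6) = -17; iterating: a(2)=-17, a(3)=-88, a(4)=139, a(5)=125, a(6)=-542, a(7)=167, a(8)=1459, a(9)=-1960, a(10)=-2417, a(11)=8297; answer 8297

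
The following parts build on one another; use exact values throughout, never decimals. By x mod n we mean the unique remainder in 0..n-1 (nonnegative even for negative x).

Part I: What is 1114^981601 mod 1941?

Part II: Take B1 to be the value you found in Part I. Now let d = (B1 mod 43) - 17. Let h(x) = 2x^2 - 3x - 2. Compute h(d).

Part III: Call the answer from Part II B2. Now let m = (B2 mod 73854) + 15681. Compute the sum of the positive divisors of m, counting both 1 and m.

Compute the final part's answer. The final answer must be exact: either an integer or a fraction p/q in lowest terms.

42560

Part I: squarings mod 1941: 1114^1=1114, 1114^2=697, 1114^4=559, 1114^8=1921, 1114^16=400, 1114^32=838, 1114^64=1543, 1114^128=1183, 1114^256=28, 1114^512=784, 1114^1024=1300, 1114^2048=1330, 1114^4096=649, 1114^8192=4, 1114^16384=16, 1114^32768=256, 1114^65536=1483, 1114^131072=136, 1114^262144=1027, 1114^524288=766; 1114^981601 = 1114^1 * 1114^32 * 1114^64 * 1114^512 * 1114^2048 * 1114^4096 * 1114^8192 * 1114^16384 * 1114^32768 * 1114^131072 * 1114^262144 * 1114^524288 = 559 (mod 1941); answer 559
Part II: B1 = 559; d = -17; 2*(-17)^2 - 3*(-17)^1 - 2 = (578) + (51) + (-2) = 627; answer 627
Part III: B2 = 627; m = 16308; 16308 = 2^2 * 3^3 * 151; sigma = (1 + 2 + 4) * (1 + 3 + 9 + 27) * (1 + 151) = 7 * 40 * 152 = 42560; answer 42560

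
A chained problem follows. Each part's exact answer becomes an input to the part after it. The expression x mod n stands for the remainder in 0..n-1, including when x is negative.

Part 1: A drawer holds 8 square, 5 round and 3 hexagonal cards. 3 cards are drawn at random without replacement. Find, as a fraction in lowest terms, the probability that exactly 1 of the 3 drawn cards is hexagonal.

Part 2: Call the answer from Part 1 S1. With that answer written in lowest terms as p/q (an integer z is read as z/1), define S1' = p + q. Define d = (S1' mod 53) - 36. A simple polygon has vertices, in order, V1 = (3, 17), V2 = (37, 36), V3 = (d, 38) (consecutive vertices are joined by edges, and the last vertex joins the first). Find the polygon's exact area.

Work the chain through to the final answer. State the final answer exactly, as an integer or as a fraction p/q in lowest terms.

961/2

Part 1: total draws C(16,3) = 560; favorable C(3,1)*C(13,2) = 234; P = 117/280; answer 117/280
Part 2: S1 = 117/280; threaded value p + q = 397; d = -10; cross terms: (3*36 - 37*17)=-521, (37*38 - -10*36)=1766, (-10*17 - 3*38)=-284; twice the area = |961| = 961; area = 961/2; answer 961/2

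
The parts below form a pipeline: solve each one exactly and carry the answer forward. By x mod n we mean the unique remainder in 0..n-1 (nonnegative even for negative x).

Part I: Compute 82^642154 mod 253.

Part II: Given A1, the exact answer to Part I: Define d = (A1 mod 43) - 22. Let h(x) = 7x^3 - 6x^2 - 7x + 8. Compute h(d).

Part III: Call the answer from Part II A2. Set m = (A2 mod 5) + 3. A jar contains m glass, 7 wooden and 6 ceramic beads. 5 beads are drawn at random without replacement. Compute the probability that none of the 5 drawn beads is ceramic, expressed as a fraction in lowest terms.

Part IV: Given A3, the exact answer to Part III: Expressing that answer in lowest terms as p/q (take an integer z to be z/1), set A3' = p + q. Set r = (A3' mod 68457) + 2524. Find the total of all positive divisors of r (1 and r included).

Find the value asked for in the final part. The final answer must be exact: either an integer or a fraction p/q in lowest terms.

Part I: squarings mod 253: 82^1=82, 82^2=146, 82^4=64, 82^8=48, 82^16=27, 82^32=223, 82^64=141, 82^128=147, 82^256=104, 82^512=190, 82^1024=174, 82^2048=169, 82^4096=225, 82^8192=25, 82^16384=119, 82^32768=246, 82^65536=49, 82^131072=124, 82^262144=196, 82^524288=213; 82^642154 = 82^2 * 82^8 * 82^32 * 82^64 * 82^1024 * 82^2048 * 82^16384 * 82^32768 * 82^65536 * 82^524288 = 9 (mod 253); answer 9
Part II: A1 = 9; d = -13; 7*(-13)^3 - 6*(-13)^2 - 7*(-13)^1 + 8 = (-15379) + (-1014) + (91) + (8) = -16294; answer -16294
Part III: A2 = -16294; m = 4; total draws C(17,5) = 6188; favorable C(11,5) = 462; P = 33/442; answer 33/442
Part IV: A3 = 33/442; threaded value p + q = 475; r = 2999; 2999 is prime, so its only divisors are 1 and 2999; sigma = 1 + 2999 = 3000; answer 3000

3000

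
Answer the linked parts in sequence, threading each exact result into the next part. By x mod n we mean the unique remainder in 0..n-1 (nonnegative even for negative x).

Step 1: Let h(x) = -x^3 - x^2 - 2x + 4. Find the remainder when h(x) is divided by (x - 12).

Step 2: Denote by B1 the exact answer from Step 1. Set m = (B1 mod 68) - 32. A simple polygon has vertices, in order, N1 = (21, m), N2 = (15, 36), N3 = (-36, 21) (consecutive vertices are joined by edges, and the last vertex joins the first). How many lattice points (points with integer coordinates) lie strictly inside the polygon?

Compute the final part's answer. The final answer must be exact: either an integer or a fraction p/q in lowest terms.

1471

Step 1: remainder = value at the root: -1*(12)^3 - 1*(12)^2 - 2*(12)^1 + 4 = (-1728) + (-144) + (-24) + (4) = -1892; answer -1892
Step 2: B1 = -1892; m = -20; cross terms: (21*36 - 15*-20)=1056, (15*21 - -36*36)=1611, (-36*-20 - 21*21)=279; twice the area = |2946| = 2946; area = 1473; boundary points = 2 + 3 + 1 = 6; strictly interior points = area - boundary/2 + 1 = 1471; answer 1471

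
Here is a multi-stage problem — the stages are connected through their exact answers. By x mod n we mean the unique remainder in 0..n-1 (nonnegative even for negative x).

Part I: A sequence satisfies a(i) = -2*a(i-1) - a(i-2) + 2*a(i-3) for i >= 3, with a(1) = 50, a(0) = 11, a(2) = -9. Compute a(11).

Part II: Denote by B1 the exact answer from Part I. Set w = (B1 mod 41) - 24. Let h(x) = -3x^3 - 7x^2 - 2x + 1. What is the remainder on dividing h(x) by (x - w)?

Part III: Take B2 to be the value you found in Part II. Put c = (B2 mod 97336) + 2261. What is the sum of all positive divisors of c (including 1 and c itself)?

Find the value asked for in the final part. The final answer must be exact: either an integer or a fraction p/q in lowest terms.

Part I: a(3) = -2*(-9) - 1*(50) + 2*(11) = -10; iterating: a(3)=-10, a(4)=129, a(5)=-266, a(6)=383, a(7)=-242, a(8)=-431, a(9)=1870, a(10)=-3793, a(11)=4854; answer 4854
Part II: B1 = 4854; w = -8; remainder = value at the root: -3*(-8)^3 - 7*(-8)^2 - 2*(-8)^1 + 1 = (1536) + (-448) + (16) + (1) = 1105; answer 1105
Part III: B2 = 1105; c = 3366; 3366 = 2 * 3^2 * 11 * 17; sigma = (1 + 2) * (1 + 3 + 9) * (1 + 11) * (1 + 17) = 3 * 13 * 12 * 18 = 8424; answer 8424

8424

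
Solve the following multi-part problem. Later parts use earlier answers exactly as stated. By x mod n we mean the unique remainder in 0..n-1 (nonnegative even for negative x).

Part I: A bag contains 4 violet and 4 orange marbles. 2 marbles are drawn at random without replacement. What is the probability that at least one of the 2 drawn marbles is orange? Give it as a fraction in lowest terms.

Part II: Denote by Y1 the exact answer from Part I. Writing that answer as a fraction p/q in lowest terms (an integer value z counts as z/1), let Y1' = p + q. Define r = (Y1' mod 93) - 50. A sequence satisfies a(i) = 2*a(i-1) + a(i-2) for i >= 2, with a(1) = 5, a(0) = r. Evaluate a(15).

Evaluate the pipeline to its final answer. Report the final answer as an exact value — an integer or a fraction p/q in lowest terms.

-1044425

Part I: total draws C(8,2) = 28; complement C(4,2) = 6; favorable 28 - 6 = 22; P = 11/14; answer 11/14
Part II: Y1 = 11/14; threaded value p + q = 25; r = -25; a(2) = 2*(5) + 1*(-25) = -15; iterating: a(2)=-15, a(3)=-25, a(4)=-65, a(5)=-155, a(6)=-375, a(7)=-905, a(8)=-2185, a(9)=-5275, a(10)=-12735, a(11)=-30745, a(12)=-74225, a(13)=-179195, a(14)=-432615, a(15)=-1044425; answer -1044425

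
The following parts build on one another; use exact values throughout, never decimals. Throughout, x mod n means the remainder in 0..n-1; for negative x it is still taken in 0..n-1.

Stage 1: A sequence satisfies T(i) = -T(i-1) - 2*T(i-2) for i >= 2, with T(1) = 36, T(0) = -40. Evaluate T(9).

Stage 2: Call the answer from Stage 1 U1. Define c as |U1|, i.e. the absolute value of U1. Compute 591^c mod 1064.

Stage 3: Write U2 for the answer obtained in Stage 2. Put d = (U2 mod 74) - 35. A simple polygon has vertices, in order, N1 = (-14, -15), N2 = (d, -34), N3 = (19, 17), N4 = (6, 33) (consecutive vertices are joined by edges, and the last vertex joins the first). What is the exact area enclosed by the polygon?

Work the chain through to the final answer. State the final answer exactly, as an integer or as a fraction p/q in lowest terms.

2851/2

Stage 1: T(2) = -1*(36) - 2*(-40) = 44; iterating: T(2)=44, T(3)=-116, T(4)=28, T(5)=204, T(6)=-260, T(7)=-148, T(8)=668, T(9)=-372; answer -372
Stage 2: U1 = -372; c = 372; squarings mod 1064: 591^1=591, 591^2=289, 591^4=529, 591^8=9, 591^16=81, 591^32=177, 591^64=473, 591^128=289, 591^256=529; 591^372 = 591^4 * 591^16 * 591^32 * 591^64 * 591^256 = 505 (mod 1064); answer 505
Stage 3: U2 = 505; d = 26; cross terms: (-14*-34 - 26*-15)=866, (26*17 - 19*-34)=1088, (19*33 - 6*17)=525, (6*-15 - -14*33)=372; twice the area = |2851| = 2851; area = 2851/2; answer 2851/2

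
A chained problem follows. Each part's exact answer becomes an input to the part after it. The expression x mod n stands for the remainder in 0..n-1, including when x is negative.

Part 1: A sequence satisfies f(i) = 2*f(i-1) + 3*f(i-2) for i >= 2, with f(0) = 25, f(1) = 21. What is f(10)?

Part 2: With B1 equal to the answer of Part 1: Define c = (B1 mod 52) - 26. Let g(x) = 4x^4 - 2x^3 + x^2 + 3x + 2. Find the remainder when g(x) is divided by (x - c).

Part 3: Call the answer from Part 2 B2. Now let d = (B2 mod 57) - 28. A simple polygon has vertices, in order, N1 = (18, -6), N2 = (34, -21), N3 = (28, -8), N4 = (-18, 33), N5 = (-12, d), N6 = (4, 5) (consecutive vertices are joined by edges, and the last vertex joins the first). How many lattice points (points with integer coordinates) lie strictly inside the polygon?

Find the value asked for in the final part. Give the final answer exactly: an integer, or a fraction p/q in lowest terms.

Part 1: f(2) = 2*(21) + 3*(25) = 117; iterating: f(2)=117, f(3)=297, f(4)=945, f(5)=2781, f(6)=8397, f(7)=25137, f(8)=75465, f(9)=226341, f(10)=679077; answer 679077
Part 2: B1 = 679077; c = -17; remainder = value at the root: 4*(-17)^4 - 2*(-17)^3 + 1*(-17)^2 + 3*(-17)^1 + 2 = (334084) + (9826) + (289) + (-51) + (2) = 344150; answer 344150
Part 3: B2 = 344150; d = 13; cross terms: (18*-21 - 34*-6)=-174, (34*-8 - 28*-21)=316, (28*33 - -18*-8)=780, (-18*13 - -12*33)=162, (-12*5 - 4*13)=-112, (4*-6 - 18*5)=-114; twice the area = |858| = 858; area = 429; boundary points = 1 + 1 + 1 + 2 + 8 + 1 = 14; strictly interior points = area - boundary/2 + 1 = 423; answer 423

423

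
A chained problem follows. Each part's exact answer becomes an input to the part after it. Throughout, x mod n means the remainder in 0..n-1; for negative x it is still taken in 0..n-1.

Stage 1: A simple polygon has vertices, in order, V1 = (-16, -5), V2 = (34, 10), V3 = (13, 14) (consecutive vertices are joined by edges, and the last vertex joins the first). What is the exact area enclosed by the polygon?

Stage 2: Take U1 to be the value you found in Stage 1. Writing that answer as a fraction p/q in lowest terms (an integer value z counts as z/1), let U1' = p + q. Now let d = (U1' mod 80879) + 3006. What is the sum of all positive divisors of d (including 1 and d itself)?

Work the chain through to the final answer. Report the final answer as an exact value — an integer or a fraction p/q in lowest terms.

3808

Stage 1: cross terms: (-16*10 - 34*-5)=10, (34*14 - 13*10)=346, (13*-5 - -16*14)=159; twice the area = |515| = 515; area = 515/2; answer 515/2
Stage 2: U1 = 515/2; threaded value p + q = 517; d = 3523; 3523 = 13 * 271; sigma = (1 + 13) * (1 + 271) = 14 * 272 = 3808; answer 3808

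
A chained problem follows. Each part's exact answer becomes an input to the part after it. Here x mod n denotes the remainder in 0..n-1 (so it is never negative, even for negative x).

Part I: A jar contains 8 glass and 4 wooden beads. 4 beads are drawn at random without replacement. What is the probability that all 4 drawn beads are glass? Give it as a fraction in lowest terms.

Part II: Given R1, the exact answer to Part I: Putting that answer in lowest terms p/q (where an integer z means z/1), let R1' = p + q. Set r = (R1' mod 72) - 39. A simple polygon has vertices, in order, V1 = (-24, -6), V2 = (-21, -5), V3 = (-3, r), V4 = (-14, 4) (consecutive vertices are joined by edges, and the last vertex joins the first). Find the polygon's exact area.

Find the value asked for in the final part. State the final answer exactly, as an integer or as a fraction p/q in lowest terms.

Part I: total draws C(12,4) = 495; favorable C(8,4) = 70; P = 14/99; answer 14/99
Part II: R1 = 14/99; threaded value p + q = 113; r = 2; cross terms: (-24*-5 - -21*-6)=-6, (-21*2 - -3*-5)=-57, (-3*4 - -14*2)=16, (-14*-6 - -24*4)=180; twice the area = |133| = 133; area = 133/2; answer 133/2

133/2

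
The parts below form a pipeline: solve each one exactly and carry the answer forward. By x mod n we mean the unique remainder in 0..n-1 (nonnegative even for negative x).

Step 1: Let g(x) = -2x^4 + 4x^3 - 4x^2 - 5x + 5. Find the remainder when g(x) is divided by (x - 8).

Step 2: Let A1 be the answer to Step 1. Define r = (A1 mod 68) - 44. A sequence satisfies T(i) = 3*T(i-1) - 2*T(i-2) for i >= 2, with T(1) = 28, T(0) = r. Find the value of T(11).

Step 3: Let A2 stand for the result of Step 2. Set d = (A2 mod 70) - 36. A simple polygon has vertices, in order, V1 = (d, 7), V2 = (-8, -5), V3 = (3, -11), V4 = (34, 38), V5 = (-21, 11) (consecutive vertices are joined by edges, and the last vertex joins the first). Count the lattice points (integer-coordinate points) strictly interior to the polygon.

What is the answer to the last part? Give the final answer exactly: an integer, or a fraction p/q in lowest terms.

1040

Step 1: remainder = value at the root: -2*(8)^4 + 4*(8)^3 - 4*(8)^2 - 5*(8)^1 + 5 = (-8192) + (2048) + (-256) + (-40) + (5) = -6435; answer -6435
Step 2: A1 = -6435; r = -19; T(2) = 3*(28) - 2*(-19) = 122; iterating: T(2)=122, T(3)=310, T(4)=686, T(5)=1438, T(6)=2942, T(7)=5950, T(8)=11966, T(9)=23998, T(10)=48062, T(11)=96190; answer 96190
Step 3: A2 = 96190; d = -26; cross terms: (-26*-5 - -8*7)=186, (-8*-11 - 3*-5)=103, (3*38 - 34*-11)=488, (34*11 - -21*38)=1172, (-21*7 - -26*11)=139; twice the area = |2088| = 2088; area = 1044; boundary points = 6 + 1 + 1 + 1 + 1 = 10; strictly interior points = area - boundary/2 + 1 = 1040; answer 1040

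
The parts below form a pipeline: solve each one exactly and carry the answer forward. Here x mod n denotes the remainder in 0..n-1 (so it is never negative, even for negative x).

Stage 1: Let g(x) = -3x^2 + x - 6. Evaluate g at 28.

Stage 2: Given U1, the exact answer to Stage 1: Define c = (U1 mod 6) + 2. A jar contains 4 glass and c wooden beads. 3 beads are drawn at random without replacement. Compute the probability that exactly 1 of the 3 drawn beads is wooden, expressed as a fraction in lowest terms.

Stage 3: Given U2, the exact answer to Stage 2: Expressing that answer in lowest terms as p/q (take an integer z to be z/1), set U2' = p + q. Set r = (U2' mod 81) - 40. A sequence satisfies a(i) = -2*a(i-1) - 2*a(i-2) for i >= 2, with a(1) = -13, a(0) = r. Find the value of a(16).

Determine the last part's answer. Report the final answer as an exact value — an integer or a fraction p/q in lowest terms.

-6912

Stage 1: -3*(28)^2 + 1*(28)^1 - 6 = (-2352) + (28) + (-6) = -2330; answer -2330
Stage 2: U1 = -2330; c = 6; total draws C(10,3) = 120; favorable C(6,1)*C(4,2) = 36; P = 3/10; answer 3/10
Stage 3: U2 = 3/10; threaded value p + q = 13; r = -27; a(2) = -2*(-13) - 2*(-27) = 80; iterating: a(2)=80, a(3)=-134, a(4)=108, a(5)=52, a(6)=-320, a(7)=536, a(8)=-432, a(9)=-208, a(10)=1280, a(11)=-2144, a(12)=1728, a(13)=832, a(14)=-5120, a(15)=8576, a(16)=-6912; answer -6912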